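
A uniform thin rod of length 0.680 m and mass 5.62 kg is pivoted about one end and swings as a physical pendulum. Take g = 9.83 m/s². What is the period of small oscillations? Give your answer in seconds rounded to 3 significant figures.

For a physical pendulum T = 2π√(I/(mgd)), with d = 0.3400 m from pivot to centre of mass.
I_cm = mL²/12 = 5.62 × 0.680²/12 = 0.2166 kg·m²; I = I_cm + md² = 0.2166 + 5.62 × 0.3400² = 0.8662 kg·m².
T = 2π√(0.8662/(5.62 × 9.83 × 0.3400)) = 1.35 s.

1.35 s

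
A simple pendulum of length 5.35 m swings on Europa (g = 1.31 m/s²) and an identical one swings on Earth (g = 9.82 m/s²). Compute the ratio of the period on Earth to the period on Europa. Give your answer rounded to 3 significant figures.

0.365

T ∝ 1/√g, so T₂/T₁ = √(g₁/g₂) = √(1.31/9.82) = 0.365.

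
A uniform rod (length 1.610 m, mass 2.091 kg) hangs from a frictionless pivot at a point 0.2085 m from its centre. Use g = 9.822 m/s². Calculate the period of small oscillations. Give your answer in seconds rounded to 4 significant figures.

2.237 s

For a physical pendulum T = 2π√(I/(mgd)), with d = 0.20850 m from pivot to centre of mass.
I_cm = mL²/12 = 2.091 × 1.610²/12 = 0.45167 kg·m²; I = I_cm + md² = 0.45167 + 2.091 × 0.20850² = 0.54257 kg·m².
T = 2π√(0.54257/(2.091 × 9.822 × 0.20850)) = 2.237 s.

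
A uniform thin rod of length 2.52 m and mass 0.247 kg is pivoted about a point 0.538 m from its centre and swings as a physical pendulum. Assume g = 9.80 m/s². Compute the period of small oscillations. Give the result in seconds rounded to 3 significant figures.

2.48 s

For a physical pendulum T = 2π√(I/(mgd)), with d = 0.5380 m from pivot to centre of mass.
I_cm = mL²/12 = 0.247 × 2.52²/12 = 0.1307 kg·m²; I = I_cm + md² = 0.1307 + 0.247 × 0.5380² = 0.2022 kg·m².
T = 2π√(0.2022/(0.247 × 9.80 × 0.5380)) = 2.48 s.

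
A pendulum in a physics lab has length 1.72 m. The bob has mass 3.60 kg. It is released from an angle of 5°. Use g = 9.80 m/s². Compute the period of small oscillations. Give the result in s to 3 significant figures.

2.63 s

T = 2π√(L/g) = 2π√(1.72/9.80) = 2π × 0.4189 = 2.63 s.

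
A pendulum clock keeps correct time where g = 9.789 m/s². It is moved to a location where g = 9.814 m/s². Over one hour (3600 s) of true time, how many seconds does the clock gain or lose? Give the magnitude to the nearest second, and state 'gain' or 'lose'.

gain 5 s

The clock's period scales as T ∝ 1/√g, so T'/T = √(9.789/9.814) = 0.998725.
In 3600 s of true time the clock registers 3600/0.998725 = 3604.6 s, so it gains 5 s.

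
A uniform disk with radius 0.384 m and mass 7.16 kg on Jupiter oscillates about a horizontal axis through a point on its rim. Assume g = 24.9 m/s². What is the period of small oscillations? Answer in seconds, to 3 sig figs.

0.956 s

I_cm = ½mr² = 0.5279 kg·m². The pivot is at distance d = 0.384 m from the centre of mass.
By the parallel-axis theorem, I = I_cm + md² = 0.5279 + 1.056 = 1.584 kg·m².
T = 2π√(I/(mgd)) = 2π√(1.584/(7.16 × 24.9 × 0.384)) = 0.956 s.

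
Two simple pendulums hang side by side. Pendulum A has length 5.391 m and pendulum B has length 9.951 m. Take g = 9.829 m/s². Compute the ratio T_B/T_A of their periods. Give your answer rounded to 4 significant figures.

T ∝ √L, so T_B/T_A = √(L_B/L_A) = √(9.951/5.391) = 1.359.

1.359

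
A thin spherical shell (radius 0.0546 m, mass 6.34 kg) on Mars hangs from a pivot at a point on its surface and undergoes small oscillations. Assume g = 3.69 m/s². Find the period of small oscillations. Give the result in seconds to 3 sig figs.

I_cm = (2/3)mr² = 0.01260 kg·m². The pivot is at distance d = 0.0546 m from the centre of mass.
By the parallel-axis theorem, I = I_cm + md² = 0.01260 + 0.01890 = 0.03150 kg·m².
T = 2π√(I/(mgd)) = 2π√(0.03150/(6.34 × 3.69 × 0.0546)) = 0.987 s.

0.987 s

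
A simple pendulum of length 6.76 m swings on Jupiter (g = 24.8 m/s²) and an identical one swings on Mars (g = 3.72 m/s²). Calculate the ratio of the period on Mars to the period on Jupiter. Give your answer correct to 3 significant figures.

T ∝ 1/√g, so T₂/T₁ = √(g₁/g₂) = √(24.8/3.72) = 2.58.

2.58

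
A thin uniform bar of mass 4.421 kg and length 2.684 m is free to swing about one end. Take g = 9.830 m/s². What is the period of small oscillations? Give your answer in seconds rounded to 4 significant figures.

2.681 s

For a physical pendulum T = 2π√(I/(mgd)), with d = 1.3420 m from pivot to centre of mass.
I_cm = mL²/12 = 4.421 × 2.684²/12 = 2.6540 kg·m²; I = I_cm + md² = 2.6540 + 4.421 × 1.3420² = 10.616 kg·m².
T = 2π√(10.616/(4.421 × 9.830 × 1.3420)) = 2.681 s.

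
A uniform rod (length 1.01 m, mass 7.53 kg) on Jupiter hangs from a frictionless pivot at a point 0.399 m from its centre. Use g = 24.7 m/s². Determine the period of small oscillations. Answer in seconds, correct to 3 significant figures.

0.989 s

For a physical pendulum T = 2π√(I/(mgd)), with d = 0.3990 m from pivot to centre of mass.
I_cm = mL²/12 = 7.53 × 1.01²/12 = 0.6401 kg·m²; I = I_cm + md² = 0.6401 + 7.53 × 0.3990² = 1.839 kg·m².
T = 2π√(1.839/(7.53 × 24.7 × 0.3990)) = 0.989 s.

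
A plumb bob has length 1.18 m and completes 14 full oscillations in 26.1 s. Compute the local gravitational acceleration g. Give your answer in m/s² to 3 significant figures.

T = 26.1/14 = 1.864 s.
From T = 2π√(L/g), g = 4π²L/T² = 4π² × 1.18/1.864² = 13.4 m/s².

13.4 m/s²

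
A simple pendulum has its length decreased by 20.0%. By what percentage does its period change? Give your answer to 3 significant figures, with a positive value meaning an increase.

-10.6%

T ∝ √L, so T'/T = √(0.8000) = 0.8944.
Percentage change in T = (0.8944 − 1) × 100% = -10.6%.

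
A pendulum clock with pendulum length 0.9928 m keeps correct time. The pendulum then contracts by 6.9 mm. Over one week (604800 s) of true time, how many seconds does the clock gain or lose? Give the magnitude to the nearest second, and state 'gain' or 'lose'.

gain 2113 s

T ∝ √L, so T'/T = √(0.98590/0.9928) = 0.996519.
In 604800 s of true time the clock registers 604800/0.996519 = 606912.7 s, so it gains 2113 s.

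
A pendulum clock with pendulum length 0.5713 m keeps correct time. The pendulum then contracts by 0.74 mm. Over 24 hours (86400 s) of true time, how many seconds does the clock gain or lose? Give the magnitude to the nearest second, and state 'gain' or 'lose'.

T ∝ √L, so T'/T = √(0.57056/0.5713) = 0.999352.
In 86400 s of true time the clock registers 86400/0.999352 = 86456.0 s, so it gains 56 s.

gain 56 s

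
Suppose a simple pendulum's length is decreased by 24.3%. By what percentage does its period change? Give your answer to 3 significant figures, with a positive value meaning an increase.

-13.0%

T ∝ √L, so T'/T = √(0.7570) = 0.8701.
Percentage change in T = (0.8701 − 1) × 100% = -13.0%.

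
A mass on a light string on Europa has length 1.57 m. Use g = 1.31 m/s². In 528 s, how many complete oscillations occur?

T = 2π√(L/g) = 2π√(1.57/1.31) = 6.879 s.
Number of complete oscillations = ⌊528/6.879⌋ = ⌊76.76⌋ = 76.

76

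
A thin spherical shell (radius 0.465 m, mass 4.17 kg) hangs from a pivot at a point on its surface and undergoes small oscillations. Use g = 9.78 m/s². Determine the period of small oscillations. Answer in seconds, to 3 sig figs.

I_cm = (2/3)mr² = 0.6011 kg·m². The pivot is at distance d = 0.465 m from the centre of mass.
By the parallel-axis theorem, I = I_cm + md² = 0.6011 + 0.9017 = 1.503 kg·m².
T = 2π√(I/(mgd)) = 2π√(1.503/(4.17 × 9.78 × 0.465)) = 1.77 s.

1.77 s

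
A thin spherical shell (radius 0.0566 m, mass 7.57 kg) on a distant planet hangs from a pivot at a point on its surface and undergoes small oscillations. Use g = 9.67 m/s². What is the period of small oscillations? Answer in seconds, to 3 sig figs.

0.621 s

I_cm = (2/3)mr² = 0.01617 kg·m². The pivot is at distance d = 0.0566 m from the centre of mass.
By the parallel-axis theorem, I = I_cm + md² = 0.01617 + 0.02425 = 0.04042 kg·m².
T = 2π√(I/(mgd)) = 2π√(0.04042/(7.57 × 9.67 × 0.0566)) = 0.621 s.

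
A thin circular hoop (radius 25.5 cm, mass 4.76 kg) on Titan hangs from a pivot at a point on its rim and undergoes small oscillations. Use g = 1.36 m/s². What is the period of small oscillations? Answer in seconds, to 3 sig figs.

3.85 s

I_cm = mr² = 0.3095 kg·m². The pivot is at distance d = 0.255 m from the centre of mass.
By the parallel-axis theorem, I = I_cm + md² = 0.3095 + 0.3095 = 0.6190 kg·m².
T = 2π√(I/(mgd)) = 2π√(0.6190/(4.76 × 1.36 × 0.255)) = 3.85 s.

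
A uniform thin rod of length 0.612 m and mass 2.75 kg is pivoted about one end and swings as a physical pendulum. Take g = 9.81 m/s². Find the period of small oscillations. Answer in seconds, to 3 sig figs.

For a physical pendulum T = 2π√(I/(mgd)), with d = 0.3060 m from pivot to centre of mass.
I_cm = mL²/12 = 2.75 × 0.612²/12 = 0.08583 kg·m²; I = I_cm + md² = 0.08583 + 2.75 × 0.3060² = 0.3433 kg·m².
T = 2π√(0.3433/(2.75 × 9.81 × 0.3060)) = 1.28 s.

1.28 s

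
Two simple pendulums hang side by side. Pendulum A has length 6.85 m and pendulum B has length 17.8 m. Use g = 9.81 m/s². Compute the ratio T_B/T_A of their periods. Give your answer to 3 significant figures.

1.61

T ∝ √L, so T_B/T_A = √(L_B/L_A) = √(17.8/6.85) = 1.61.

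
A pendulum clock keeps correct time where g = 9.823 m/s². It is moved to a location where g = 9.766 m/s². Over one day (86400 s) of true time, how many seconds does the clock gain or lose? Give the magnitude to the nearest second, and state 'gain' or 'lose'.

lose 251 s

The clock's period scales as T ∝ 1/√g, so T'/T = √(9.823/9.766) = 1.00291.
In 86400 s of true time the clock registers 86400/1.00291 = 86149.0 s, so it loses 251 s.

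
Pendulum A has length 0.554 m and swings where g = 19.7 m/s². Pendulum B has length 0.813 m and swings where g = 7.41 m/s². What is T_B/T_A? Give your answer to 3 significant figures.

T = 2π√(L/g), so T_B/T_A = √((L_B/g_B)/(L_A/g_A)) = √((0.813/7.41)/(0.554/19.7)) = 1.98.

1.98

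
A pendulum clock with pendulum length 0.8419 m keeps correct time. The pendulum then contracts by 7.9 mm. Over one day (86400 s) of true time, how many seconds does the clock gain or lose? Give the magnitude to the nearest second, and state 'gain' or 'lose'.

gain 408 s

T ∝ √L, so T'/T = √(0.83400/0.8419) = 0.995297.
In 86400 s of true time the clock registers 86400/0.995297 = 86808.2 s, so it gains 408 s.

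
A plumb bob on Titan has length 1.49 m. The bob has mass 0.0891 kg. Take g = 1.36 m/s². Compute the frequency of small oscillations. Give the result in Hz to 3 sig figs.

0.152 Hz

T = 2π√(L/g) = 2π√(1.49/1.36) = 6.577 s, so f = 1/T = 0.152 Hz.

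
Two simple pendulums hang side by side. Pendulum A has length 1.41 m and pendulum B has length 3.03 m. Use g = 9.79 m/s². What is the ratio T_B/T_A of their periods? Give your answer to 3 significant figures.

1.47

T ∝ √L, so T_B/T_A = √(L_B/L_A) = √(3.03/1.41) = 1.47.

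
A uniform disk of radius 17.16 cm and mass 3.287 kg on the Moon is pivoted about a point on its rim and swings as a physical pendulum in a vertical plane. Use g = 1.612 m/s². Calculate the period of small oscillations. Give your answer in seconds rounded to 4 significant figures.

I_cm = ½mr² = 0.048395 kg·m². The pivot is at distance d = 0.1716 m from the centre of mass.
By the parallel-axis theorem, I = I_cm + md² = 0.048395 + 0.096791 = 0.14519 kg·m².
T = 2π√(I/(mgd)) = 2π√(0.14519/(3.287 × 1.612 × 0.1716)) = 2.511 s.

2.511 s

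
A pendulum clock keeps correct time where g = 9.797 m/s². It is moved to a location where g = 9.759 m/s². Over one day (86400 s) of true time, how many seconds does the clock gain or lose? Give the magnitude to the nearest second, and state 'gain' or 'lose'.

The clock's period scales as T ∝ 1/√g, so T'/T = √(9.797/9.759) = 1.00195.
In 86400 s of true time the clock registers 86400/1.00195 = 86232.3 s, so it loses 168 s.

lose 168 s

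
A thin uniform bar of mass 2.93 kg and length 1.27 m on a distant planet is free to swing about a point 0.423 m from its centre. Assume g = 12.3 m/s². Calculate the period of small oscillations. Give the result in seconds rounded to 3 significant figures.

For a physical pendulum T = 2π√(I/(mgd)), with d = 0.4230 m from pivot to centre of mass.
I_cm = mL²/12 = 2.93 × 1.27²/12 = 0.3938 kg·m²; I = I_cm + md² = 0.3938 + 2.93 × 0.4230² = 0.9181 kg·m².
T = 2π√(0.9181/(2.93 × 12.3 × 0.4230)) = 1.54 s.

1.54 s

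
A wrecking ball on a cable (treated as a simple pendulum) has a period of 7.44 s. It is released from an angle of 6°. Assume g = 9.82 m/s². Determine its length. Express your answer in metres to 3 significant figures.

13.8 m

From T = 2π√(L/g), L = gT²/(4π²) = 9.82 × 7.440²/(4π²) = 13.8 m.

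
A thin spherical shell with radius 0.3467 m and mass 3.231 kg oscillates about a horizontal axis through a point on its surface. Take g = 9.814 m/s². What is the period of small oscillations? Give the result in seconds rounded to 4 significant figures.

1.525 s

I_cm = (2/3)mr² = 0.25891 kg·m². The pivot is at distance d = 0.3467 m from the centre of mass.
By the parallel-axis theorem, I = I_cm + md² = 0.25891 + 0.38837 = 0.64728 kg·m².
T = 2π√(I/(mgd)) = 2π√(0.64728/(3.231 × 9.814 × 0.3467)) = 1.525 s.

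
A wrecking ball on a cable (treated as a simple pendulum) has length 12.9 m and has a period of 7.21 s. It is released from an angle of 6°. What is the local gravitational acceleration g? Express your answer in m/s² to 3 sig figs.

9.80 m/s²

From T = 2π√(L/g), g = 4π²L/T² = 4π² × 12.9/7.210² = 9.80 m/s².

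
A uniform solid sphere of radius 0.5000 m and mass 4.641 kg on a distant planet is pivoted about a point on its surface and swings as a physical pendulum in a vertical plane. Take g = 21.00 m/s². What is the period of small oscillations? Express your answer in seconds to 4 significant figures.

I_cm = (2/5)mr² = 0.46410 kg·m². The pivot is at distance d = 0.5000 m from the centre of mass.
By the parallel-axis theorem, I = I_cm + md² = 0.46410 + 1.1603 = 1.6243 kg·m².
T = 2π√(I/(mgd)) = 2π√(1.6243/(4.641 × 21.00 × 0.5000)) = 1.147 s.

1.147 s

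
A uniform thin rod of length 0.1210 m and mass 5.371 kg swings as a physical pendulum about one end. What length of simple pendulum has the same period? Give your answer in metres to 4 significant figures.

0.08067 m

The equivalent simple-pendulum length is L_eq = I/(md), where I is about the pivot and d = 0.060500 m.
I_cm = (1/12)mL² = 0.0065531 kg·m², so I = I_cm + md² = 0.0065531 + 0.019659 = 0.026212 kg·m².
L_eq = 0.026212/(5.371 × 0.060500) = 0.08067 m.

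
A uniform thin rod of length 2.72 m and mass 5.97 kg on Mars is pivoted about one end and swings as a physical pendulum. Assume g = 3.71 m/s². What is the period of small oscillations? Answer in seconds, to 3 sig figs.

For a physical pendulum T = 2π√(I/(mgd)), with d = 1.360 m from pivot to centre of mass.
I_cm = mL²/12 = 5.97 × 2.72²/12 = 3.681 kg·m²; I = I_cm + md² = 3.681 + 5.97 × 1.360² = 14.72 kg·m².
T = 2π√(14.72/(5.97 × 3.71 × 1.360)) = 4.39 s.

4.39 s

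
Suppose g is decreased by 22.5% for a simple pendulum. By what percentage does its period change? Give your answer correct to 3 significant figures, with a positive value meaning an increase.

13.6%

T ∝ 1/√g, so T'/T = 1/√(0.7750) = 1.136.
Percentage change in T = (1.136 − 1) × 100% = 13.6%.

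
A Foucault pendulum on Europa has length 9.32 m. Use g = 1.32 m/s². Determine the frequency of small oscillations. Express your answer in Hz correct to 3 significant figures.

T = 2π√(L/g) = 2π√(9.32/1.32) = 16.70 s, so f = 1/T = 0.0599 Hz.

0.0599 Hz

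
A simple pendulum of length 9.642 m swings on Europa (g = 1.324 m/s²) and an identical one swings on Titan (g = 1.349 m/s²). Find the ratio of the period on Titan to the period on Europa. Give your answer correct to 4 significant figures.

0.9907

T ∝ 1/√g, so T₂/T₁ = √(g₁/g₂) = √(1.324/1.349) = 0.9907.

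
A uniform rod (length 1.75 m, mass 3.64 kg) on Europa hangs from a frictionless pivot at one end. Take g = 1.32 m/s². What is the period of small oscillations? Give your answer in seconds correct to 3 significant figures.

5.91 s

For a physical pendulum T = 2π√(I/(mgd)), with d = 0.8750 m from pivot to centre of mass.
I_cm = mL²/12 = 3.64 × 1.75²/12 = 0.9290 kg·m²; I = I_cm + md² = 0.9290 + 3.64 × 0.8750² = 3.716 kg·m².
T = 2π√(3.716/(3.64 × 1.32 × 0.8750)) = 5.91 s.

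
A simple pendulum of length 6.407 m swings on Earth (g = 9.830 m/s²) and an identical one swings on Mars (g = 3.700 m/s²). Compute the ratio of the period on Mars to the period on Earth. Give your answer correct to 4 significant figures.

1.630

T ∝ 1/√g, so T₂/T₁ = √(g₁/g₂) = √(9.830/3.700) = 1.630.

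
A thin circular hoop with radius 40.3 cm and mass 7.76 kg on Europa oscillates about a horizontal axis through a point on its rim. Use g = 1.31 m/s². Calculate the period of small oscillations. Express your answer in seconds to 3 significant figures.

4.93 s

I_cm = mr² = 1.260 kg·m². The pivot is at distance d = 0.403 m from the centre of mass.
By the parallel-axis theorem, I = I_cm + md² = 1.260 + 1.260 = 2.521 kg·m².
T = 2π√(I/(mgd)) = 2π√(2.521/(7.76 × 1.31 × 0.403)) = 4.93 s.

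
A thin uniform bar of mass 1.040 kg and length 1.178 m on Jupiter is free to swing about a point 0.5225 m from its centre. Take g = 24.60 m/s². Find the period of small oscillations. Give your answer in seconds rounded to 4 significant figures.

For a physical pendulum T = 2π√(I/(mgd)), with d = 0.52250 m from pivot to centre of mass.
I_cm = mL²/12 = 1.040 × 1.178²/12 = 0.12027 kg·m²; I = I_cm + md² = 0.12027 + 1.040 × 0.52250² = 0.40419 kg·m².
T = 2π√(0.40419/(1.040 × 24.60 × 0.52250)) = 1.093 s.

1.093 s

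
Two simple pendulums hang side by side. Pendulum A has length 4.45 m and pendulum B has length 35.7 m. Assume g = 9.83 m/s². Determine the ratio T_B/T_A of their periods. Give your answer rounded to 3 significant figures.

2.83

T ∝ √L, so T_B/T_A = √(L_B/L_A) = √(35.7/4.45) = 2.83.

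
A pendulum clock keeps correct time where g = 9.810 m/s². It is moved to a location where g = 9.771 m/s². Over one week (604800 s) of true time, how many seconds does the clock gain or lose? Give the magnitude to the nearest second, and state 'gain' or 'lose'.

lose 1203 s

The clock's period scales as T ∝ 1/√g, so T'/T = √(9.810/9.771) = 1.00199.
In 604800 s of true time the clock registers 604800/1.00199 = 603596.6 s, so it loses 1203 s.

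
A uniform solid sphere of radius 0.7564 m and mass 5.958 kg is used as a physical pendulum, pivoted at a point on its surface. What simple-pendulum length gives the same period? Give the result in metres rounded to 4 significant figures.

The equivalent simple-pendulum length is L_eq = I/(md), where I is about the pivot and d = 0.75640 m.
I_cm = (2/5)mR² = 1.3635 kg·m², so I = I_cm + md² = 1.3635 + 3.4088 = 4.7723 kg·m².
L_eq = 4.7723/(5.958 × 0.75640) = 1.059 m.

1.059 m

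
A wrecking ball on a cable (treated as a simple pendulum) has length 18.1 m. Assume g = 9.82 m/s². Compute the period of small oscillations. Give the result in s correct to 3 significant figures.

8.53 s

T = 2π√(L/g) = 2π√(18.1/9.82) = 2π × 1.358 = 8.53 s.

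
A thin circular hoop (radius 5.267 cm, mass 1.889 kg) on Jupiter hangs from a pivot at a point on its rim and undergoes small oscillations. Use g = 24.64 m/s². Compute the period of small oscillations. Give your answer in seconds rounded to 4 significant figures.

0.4108 s

I_cm = mr² = 0.0052403 kg·m². The pivot is at distance d = 0.05267 m from the centre of mass.
By the parallel-axis theorem, I = I_cm + md² = 0.0052403 + 0.0052403 = 0.010481 kg·m².
T = 2π√(I/(mgd)) = 2π√(0.010481/(1.889 × 24.64 × 0.05267)) = 0.4108 s.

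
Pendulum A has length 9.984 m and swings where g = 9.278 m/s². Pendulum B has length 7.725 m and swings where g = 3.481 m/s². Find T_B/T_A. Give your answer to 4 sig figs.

T = 2π√(L/g), so T_B/T_A = √((L_B/g_B)/(L_A/g_A)) = √((7.725/3.481)/(9.984/9.278)) = 1.436.

1.436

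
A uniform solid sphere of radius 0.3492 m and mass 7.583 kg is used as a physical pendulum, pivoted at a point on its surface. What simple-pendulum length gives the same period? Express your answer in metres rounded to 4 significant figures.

0.4889 m

The equivalent simple-pendulum length is L_eq = I/(md), where I is about the pivot and d = 0.34920 m.
I_cm = (2/5)mR² = 0.36987 kg·m², so I = I_cm + md² = 0.36987 + 0.92468 = 1.2945 kg·m².
L_eq = 1.2945/(7.583 × 0.34920) = 0.4889 m.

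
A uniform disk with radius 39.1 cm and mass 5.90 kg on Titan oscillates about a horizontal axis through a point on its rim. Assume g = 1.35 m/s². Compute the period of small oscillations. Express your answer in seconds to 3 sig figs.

4.14 s

I_cm = ½mr² = 0.4510 kg·m². The pivot is at distance d = 0.391 m from the centre of mass.
By the parallel-axis theorem, I = I_cm + md² = 0.4510 + 0.9020 = 1.353 kg·m².
T = 2π√(I/(mgd)) = 2π√(1.353/(5.90 × 1.35 × 0.391)) = 4.14 s.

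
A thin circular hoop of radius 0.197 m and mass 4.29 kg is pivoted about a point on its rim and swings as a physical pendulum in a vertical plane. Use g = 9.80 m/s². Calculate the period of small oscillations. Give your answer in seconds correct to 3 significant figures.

1.26 s

I_cm = mr² = 0.1665 kg·m². The pivot is at distance d = 0.197 m from the centre of mass.
By the parallel-axis theorem, I = I_cm + md² = 0.1665 + 0.1665 = 0.3330 kg·m².
T = 2π√(I/(mgd)) = 2π√(0.3330/(4.29 × 9.80 × 0.197)) = 1.26 s.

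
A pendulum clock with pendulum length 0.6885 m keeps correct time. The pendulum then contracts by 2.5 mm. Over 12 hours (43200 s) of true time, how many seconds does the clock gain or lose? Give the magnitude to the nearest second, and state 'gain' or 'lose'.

gain 79 s

T ∝ √L, so T'/T = √(0.68600/0.6885) = 0.998183.
In 43200 s of true time the clock registers 43200/0.998183 = 43278.6 s, so it gains 79 s.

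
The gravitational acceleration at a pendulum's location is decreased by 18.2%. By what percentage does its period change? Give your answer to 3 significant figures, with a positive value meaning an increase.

T ∝ 1/√g, so T'/T = 1/√(0.8180) = 1.106.
Percentage change in T = (1.106 − 1) × 100% = 10.6%.

10.6%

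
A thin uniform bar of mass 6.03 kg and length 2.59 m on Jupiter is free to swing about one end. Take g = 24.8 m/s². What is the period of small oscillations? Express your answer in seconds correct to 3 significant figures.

For a physical pendulum T = 2π√(I/(mgd)), with d = 1.295 m from pivot to centre of mass.
I_cm = mL²/12 = 6.03 × 2.59²/12 = 3.371 kg·m²; I = I_cm + md² = 3.371 + 6.03 × 1.295² = 13.48 kg·m².
T = 2π√(13.48/(6.03 × 24.8 × 1.295)) = 1.66 s.

1.66 s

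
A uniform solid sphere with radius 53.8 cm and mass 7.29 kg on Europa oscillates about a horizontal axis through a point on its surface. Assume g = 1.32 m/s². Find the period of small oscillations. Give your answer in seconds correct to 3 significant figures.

I_cm = (2/5)mr² = 0.8440 kg·m². The pivot is at distance d = 0.538 m from the centre of mass.
By the parallel-axis theorem, I = I_cm + md² = 0.8440 + 2.110 = 2.954 kg·m².
T = 2π√(I/(mgd)) = 2π√(2.954/(7.29 × 1.32 × 0.538)) = 4.75 s.

4.75 s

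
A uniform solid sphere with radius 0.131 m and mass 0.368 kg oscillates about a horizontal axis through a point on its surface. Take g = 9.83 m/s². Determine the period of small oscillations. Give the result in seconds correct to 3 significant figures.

I_cm = (2/5)mr² = 0.002526 kg·m². The pivot is at distance d = 0.131 m from the centre of mass.
By the parallel-axis theorem, I = I_cm + md² = 0.002526 + 0.006315 = 0.008841 kg·m².
T = 2π√(I/(mgd)) = 2π√(0.008841/(0.368 × 9.83 × 0.131)) = 0.858 s.

0.858 s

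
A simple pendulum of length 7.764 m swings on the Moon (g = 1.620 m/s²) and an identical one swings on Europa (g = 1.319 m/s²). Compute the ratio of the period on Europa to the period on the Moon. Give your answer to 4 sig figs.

T ∝ 1/√g, so T₂/T₁ = √(g₁/g₂) = √(1.620/1.319) = 1.108.

1.108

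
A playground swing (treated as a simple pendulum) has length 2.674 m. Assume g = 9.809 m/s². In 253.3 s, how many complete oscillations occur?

T = 2π√(L/g) = 2π√(2.674/9.809) = 3.2806 s.
Number of complete oscillations = ⌊253.3/3.2806⌋ = ⌊77.212⌋ = 77.

77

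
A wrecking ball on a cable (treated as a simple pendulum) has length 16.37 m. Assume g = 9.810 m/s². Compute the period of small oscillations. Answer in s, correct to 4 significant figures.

T = 2π√(L/g) = 2π√(16.37/9.810) = 2π × 1.2918 = 8.117 s.

8.117 s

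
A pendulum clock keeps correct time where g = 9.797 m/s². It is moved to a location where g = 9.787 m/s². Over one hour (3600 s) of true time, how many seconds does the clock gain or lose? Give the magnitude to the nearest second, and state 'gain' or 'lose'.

lose 2 s

The clock's period scales as T ∝ 1/√g, so T'/T = √(9.797/9.787) = 1.00051.
In 3600 s of true time the clock registers 3600/1.00051 = 3598.2 s, so it loses 2 s.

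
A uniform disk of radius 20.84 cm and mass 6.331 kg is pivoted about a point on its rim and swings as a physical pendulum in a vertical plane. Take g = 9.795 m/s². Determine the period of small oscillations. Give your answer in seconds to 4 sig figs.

I_cm = ½mr² = 0.13748 kg·m². The pivot is at distance d = 0.2084 m from the centre of mass.
By the parallel-axis theorem, I = I_cm + md² = 0.13748 + 0.27496 = 0.41244 kg·m².
T = 2π√(I/(mgd)) = 2π√(0.41244/(6.331 × 9.795 × 0.2084)) = 1.122 s.

1.122 s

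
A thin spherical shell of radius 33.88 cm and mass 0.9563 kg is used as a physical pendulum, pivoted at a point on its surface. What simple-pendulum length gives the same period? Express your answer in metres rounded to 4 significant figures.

0.5647 m

The equivalent simple-pendulum length is L_eq = I/(md), where I is about the pivot and d = 0.33880 m.
I_cm = (2/3)mR² = 0.073180 kg·m², so I = I_cm + md² = 0.073180 + 0.10977 = 0.18295 kg·m².
L_eq = 0.18295/(0.9563 × 0.33880) = 0.5647 m.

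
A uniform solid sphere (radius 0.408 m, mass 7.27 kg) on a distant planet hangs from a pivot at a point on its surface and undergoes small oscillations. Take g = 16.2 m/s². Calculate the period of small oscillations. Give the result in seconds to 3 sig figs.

I_cm = (2/5)mr² = 0.4841 kg·m². The pivot is at distance d = 0.408 m from the centre of mass.
By the parallel-axis theorem, I = I_cm + md² = 0.4841 + 1.210 = 1.694 kg·m².
T = 2π√(I/(mgd)) = 2π√(1.694/(7.27 × 16.2 × 0.408)) = 1.18 s.

1.18 s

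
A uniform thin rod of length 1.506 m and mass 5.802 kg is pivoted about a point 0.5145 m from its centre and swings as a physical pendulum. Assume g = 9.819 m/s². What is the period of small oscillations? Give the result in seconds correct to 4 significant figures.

For a physical pendulum T = 2π√(I/(mgd)), with d = 0.51450 m from pivot to centre of mass.
I_cm = mL²/12 = 5.802 × 1.506²/12 = 1.0966 kg·m²; I = I_cm + md² = 1.0966 + 5.802 × 0.51450² = 2.6324 kg·m².
T = 2π√(2.6324/(5.802 × 9.819 × 0.51450)) = 1.883 s.

1.883 s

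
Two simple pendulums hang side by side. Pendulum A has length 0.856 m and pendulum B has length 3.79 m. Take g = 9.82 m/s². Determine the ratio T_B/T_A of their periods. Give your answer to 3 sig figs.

2.10

T ∝ √L, so T_B/T_A = √(L_B/L_A) = √(3.79/0.856) = 2.10.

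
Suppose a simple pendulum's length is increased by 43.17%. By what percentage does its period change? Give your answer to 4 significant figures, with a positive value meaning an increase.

T ∝ √L, so T'/T = √(1.4317) = 1.1965.
Percentage change in T = (1.1965 − 1) × 100% = 19.65%.

19.65%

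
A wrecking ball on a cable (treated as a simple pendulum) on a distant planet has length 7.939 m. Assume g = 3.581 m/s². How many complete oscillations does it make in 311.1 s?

T = 2π√(L/g) = 2π√(7.939/3.581) = 9.3554 s.
Number of complete oscillations = ⌊311.1/9.3554⌋ = ⌊33.254⌋ = 33.

33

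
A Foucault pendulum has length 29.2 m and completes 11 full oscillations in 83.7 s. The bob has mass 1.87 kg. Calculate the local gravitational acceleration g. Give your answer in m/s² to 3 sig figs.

T = 83.7/11 = 7.609 s.
From T = 2π√(L/g), g = 4π²L/T² = 4π² × 29.2/7.609² = 19.9 m/s².

19.9 m/s²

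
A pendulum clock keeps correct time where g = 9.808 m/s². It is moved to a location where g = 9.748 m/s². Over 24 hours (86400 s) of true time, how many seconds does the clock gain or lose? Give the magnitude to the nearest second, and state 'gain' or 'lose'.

lose 265 s

The clock's period scales as T ∝ 1/√g, so T'/T = √(9.808/9.748) = 1.00307.
In 86400 s of true time the clock registers 86400/1.00307 = 86135.3 s, so it loses 265 s.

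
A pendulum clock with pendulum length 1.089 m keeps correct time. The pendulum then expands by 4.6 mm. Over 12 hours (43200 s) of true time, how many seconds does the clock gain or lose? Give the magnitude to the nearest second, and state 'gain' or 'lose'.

T ∝ √L, so T'/T = √(1.09360/1.089) = 1.00211.
In 43200 s of true time the clock registers 43200/1.00211 = 43109.0 s, so it loses 91 s.

lose 91 s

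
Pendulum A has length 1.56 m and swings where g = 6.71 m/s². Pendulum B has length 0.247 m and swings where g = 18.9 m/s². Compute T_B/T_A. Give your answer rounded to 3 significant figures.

0.237

T = 2π√(L/g), so T_B/T_A = √((L_B/g_B)/(L_A/g_A)) = √((0.247/18.9)/(1.56/6.71)) = 0.237.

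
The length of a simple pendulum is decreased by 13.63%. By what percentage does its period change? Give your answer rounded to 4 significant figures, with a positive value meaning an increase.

-7.065%

T ∝ √L, so T'/T = √(0.86370) = 0.92935.
Percentage change in T = (0.92935 − 1) × 100% = -7.065%.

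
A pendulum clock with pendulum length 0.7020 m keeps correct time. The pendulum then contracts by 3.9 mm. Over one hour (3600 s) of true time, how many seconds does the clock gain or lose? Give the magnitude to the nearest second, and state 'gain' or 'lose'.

T ∝ √L, so T'/T = √(0.69810/0.7020) = 0.997218.
In 3600 s of true time the clock registers 3600/0.997218 = 3610.0 s, so it gains 10 s.

gain 10 s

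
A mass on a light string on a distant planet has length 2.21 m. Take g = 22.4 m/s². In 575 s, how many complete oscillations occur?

T = 2π√(L/g) = 2π√(2.21/22.4) = 1.974 s.
Number of complete oscillations = ⌊575/1.974⌋ = ⌊291.4⌋ = 291.

291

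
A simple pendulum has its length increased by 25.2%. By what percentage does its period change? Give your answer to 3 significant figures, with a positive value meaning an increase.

11.9%

T ∝ √L, so T'/T = √(1.252) = 1.119.
Percentage change in T = (1.119 − 1) × 100% = 11.9%.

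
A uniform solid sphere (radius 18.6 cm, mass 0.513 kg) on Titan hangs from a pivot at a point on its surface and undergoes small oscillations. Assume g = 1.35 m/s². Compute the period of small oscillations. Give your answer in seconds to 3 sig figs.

2.76 s

I_cm = (2/5)mr² = 0.007099 kg·m². The pivot is at distance d = 0.186 m from the centre of mass.
By the parallel-axis theorem, I = I_cm + md² = 0.007099 + 0.01775 = 0.02485 kg·m².
T = 2π√(I/(mgd)) = 2π√(0.02485/(0.513 × 1.35 × 0.186)) = 2.76 s.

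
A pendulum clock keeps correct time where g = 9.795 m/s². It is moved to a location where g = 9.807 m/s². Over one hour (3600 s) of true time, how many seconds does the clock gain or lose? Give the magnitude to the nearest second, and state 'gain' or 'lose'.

The clock's period scales as T ∝ 1/√g, so T'/T = √(9.795/9.807) = 0.999388.
In 3600 s of true time the clock registers 3600/0.999388 = 3602.2 s, so it gains 2 s.

gain 2 s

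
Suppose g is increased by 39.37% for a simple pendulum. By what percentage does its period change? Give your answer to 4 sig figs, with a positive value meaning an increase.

-15.29%

T ∝ 1/√g, so T'/T = 1/√(1.3937) = 0.84706.
Percentage change in T = (0.84706 − 1) × 100% = -15.29%.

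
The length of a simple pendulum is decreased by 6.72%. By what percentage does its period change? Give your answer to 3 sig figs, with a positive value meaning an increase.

-3.42%

T ∝ √L, so T'/T = √(0.9328) = 0.9658.
Percentage change in T = (0.9658 − 1) × 100% = -3.42%.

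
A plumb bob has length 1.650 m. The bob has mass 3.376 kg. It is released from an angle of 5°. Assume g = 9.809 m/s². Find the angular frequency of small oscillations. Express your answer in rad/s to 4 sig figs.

ω = √(g/L) = √(9.809/1.650) = 2.438 rad/s.

2.438 rad/s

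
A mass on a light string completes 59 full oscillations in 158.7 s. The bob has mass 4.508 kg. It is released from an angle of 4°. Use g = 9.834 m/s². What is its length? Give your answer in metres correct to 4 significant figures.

T = 158.7/59 = 2.6898 s.
From T = 2π√(L/g), L = gT²/(4π²) = 9.834 × 2.6898²/(4π²) = 1.802 m.

1.802 m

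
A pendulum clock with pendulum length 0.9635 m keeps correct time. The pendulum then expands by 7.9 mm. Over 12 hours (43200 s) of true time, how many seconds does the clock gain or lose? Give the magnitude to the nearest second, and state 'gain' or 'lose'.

T ∝ √L, so T'/T = √(0.97140/0.9635) = 1.00409.
In 43200 s of true time the clock registers 43200/1.00409 = 43024.0 s, so it loses 176 s.

lose 176 s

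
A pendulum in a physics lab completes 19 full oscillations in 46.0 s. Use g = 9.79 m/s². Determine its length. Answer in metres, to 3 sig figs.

T = 46.0/19 = 2.421 s.
From T = 2π√(L/g), L = gT²/(4π²) = 9.79 × 2.421²/(4π²) = 1.45 m.

1.45 m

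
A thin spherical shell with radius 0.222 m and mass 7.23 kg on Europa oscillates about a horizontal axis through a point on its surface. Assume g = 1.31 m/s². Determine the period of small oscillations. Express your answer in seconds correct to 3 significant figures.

I_cm = (2/3)mr² = 0.2375 kg·m². The pivot is at distance d = 0.222 m from the centre of mass.
By the parallel-axis theorem, I = I_cm + md² = 0.2375 + 0.3563 = 0.5939 kg·m².
T = 2π√(I/(mgd)) = 2π√(0.5939/(7.23 × 1.31 × 0.222)) = 3.34 s.

3.34 s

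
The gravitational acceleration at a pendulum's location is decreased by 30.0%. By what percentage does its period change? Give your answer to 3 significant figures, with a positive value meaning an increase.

19.5%

T ∝ 1/√g, so T'/T = 1/√(0.7000) = 1.195.
Percentage change in T = (1.195 − 1) × 100% = 19.5%.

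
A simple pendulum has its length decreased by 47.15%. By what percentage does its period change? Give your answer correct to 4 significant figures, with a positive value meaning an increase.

T ∝ √L, so T'/T = √(0.52850) = 0.72698.
Percentage change in T = (0.72698 − 1) × 100% = -27.30%.

-27.30%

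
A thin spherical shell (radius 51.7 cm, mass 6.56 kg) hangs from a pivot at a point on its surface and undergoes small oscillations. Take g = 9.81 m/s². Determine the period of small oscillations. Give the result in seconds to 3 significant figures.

I_cm = (2/3)mr² = 1.169 kg·m². The pivot is at distance d = 0.517 m from the centre of mass.
By the parallel-axis theorem, I = I_cm + md² = 1.169 + 1.753 = 2.922 kg·m².
T = 2π√(I/(mgd)) = 2π√(2.922/(6.56 × 9.81 × 0.517)) = 1.86 s.

1.86 s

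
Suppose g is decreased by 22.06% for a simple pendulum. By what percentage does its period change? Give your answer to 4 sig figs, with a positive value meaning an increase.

13.27%

T ∝ 1/√g, so T'/T = 1/√(0.77940) = 1.1327.
Percentage change in T = (1.1327 − 1) × 100% = 13.27%.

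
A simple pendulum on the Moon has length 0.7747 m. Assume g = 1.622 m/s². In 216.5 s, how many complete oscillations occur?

49

T = 2π√(L/g) = 2π√(0.7747/1.622) = 4.3423 s.
Number of complete oscillations = ⌊216.5/4.3423⌋ = ⌊49.858⌋ = 49.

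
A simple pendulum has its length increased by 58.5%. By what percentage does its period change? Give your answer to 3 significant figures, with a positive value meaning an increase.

T ∝ √L, so T'/T = √(1.585) = 1.259.
Percentage change in T = (1.259 − 1) × 100% = 25.9%.

25.9%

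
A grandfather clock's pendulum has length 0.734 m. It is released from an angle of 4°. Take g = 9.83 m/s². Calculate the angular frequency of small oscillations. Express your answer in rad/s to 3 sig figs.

ω = √(g/L) = √(9.83/0.734) = 3.66 rad/s.

3.66 rad/s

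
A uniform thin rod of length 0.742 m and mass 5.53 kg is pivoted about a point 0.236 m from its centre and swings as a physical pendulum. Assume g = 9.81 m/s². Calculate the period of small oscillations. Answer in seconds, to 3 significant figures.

1.32 s

For a physical pendulum T = 2π√(I/(mgd)), with d = 0.2360 m from pivot to centre of mass.
I_cm = mL²/12 = 5.53 × 0.742²/12 = 0.2537 kg·m²; I = I_cm + md² = 0.2537 + 5.53 × 0.2360² = 0.5617 kg·m².
T = 2π√(0.5617/(5.53 × 9.81 × 0.2360)) = 1.32 s.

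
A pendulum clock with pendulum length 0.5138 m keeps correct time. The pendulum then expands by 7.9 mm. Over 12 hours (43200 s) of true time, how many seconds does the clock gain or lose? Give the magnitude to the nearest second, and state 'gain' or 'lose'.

lose 328 s

T ∝ √L, so T'/T = √(0.52170/0.5138) = 1.00766.
In 43200 s of true time the clock registers 43200/1.00766 = 42871.7 s, so it loses 328 s.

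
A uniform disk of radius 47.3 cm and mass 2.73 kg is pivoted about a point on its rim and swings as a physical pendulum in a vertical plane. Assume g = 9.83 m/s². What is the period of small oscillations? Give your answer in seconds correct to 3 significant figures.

1.69 s

I_cm = ½mr² = 0.3054 kg·m². The pivot is at distance d = 0.473 m from the centre of mass.
By the parallel-axis theorem, I = I_cm + md² = 0.3054 + 0.6108 = 0.9162 kg·m².
T = 2π√(I/(mgd)) = 2π√(0.9162/(2.73 × 9.83 × 0.473)) = 1.69 s.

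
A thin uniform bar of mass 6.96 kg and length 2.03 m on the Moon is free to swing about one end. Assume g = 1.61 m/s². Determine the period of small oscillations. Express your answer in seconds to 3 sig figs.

For a physical pendulum T = 2π√(I/(mgd)), with d = 1.015 m from pivot to centre of mass.
I_cm = mL²/12 = 6.96 × 2.03²/12 = 2.390 kg·m²; I = I_cm + md² = 2.390 + 6.96 × 1.015² = 9.560 kg·m².
T = 2π√(9.560/(6.96 × 1.61 × 1.015)) = 5.76 s.

5.76 s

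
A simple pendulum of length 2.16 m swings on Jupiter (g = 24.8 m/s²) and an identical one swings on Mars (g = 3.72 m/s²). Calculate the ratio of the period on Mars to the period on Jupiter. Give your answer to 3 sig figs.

2.58

T ∝ 1/√g, so T₂/T₁ = √(g₁/g₂) = √(24.8/3.72) = 2.58.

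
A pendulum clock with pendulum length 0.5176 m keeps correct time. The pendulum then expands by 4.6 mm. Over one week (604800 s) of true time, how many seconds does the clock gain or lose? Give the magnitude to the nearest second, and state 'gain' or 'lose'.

lose 2670 s

T ∝ √L, so T'/T = √(0.52220/0.5176) = 1.00443.
In 604800 s of true time the clock registers 604800/1.00443 = 602130.3 s, so it loses 2670 s.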